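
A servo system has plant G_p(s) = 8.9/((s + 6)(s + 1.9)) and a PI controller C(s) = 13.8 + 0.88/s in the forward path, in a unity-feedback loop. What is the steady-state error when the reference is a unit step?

0

The open loop C(s)G_p(s) has a pole at the origin (type 1), so the static position error constant is infinite and e_ss = 1/(1+∞) = 0.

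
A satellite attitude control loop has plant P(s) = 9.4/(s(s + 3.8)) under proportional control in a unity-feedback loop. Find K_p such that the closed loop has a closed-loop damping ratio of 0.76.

Closed-loop characteristic equation: s² + 3.8s + K_p·9.4 = 0.
So ω_n = √(9.4K_p) and 2ζω_n = 3.8, giving ζ = 3.8/(2√(9.4K_p)).
Setting ζ = 0.76: √(9.4K_p) = 3.8/(2·0.76) = 2.5, so K_p = 6.25/9.4 = 0.665.

K_p = 0.665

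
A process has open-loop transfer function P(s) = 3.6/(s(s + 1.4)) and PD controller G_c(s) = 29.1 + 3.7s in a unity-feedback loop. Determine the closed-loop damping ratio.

Forward path: (29.1 + 3.7s)·3.6/(s(s+1.4)). The closed-loop characteristic equation is s² + (1.4 + 3.6·3.7)s + 3.6·29.1 = 0.
That is s² + 14.72s + 104.8 = 0, so ω_n = 10.24 rad/s and ζ = 14.72/(2·10.24) = 0.7191.

ζ = 0.719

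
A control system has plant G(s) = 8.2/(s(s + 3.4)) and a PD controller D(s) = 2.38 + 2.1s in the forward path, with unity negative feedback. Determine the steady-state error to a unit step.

The open loop D(s)G(s) has a pole at the origin (type 1), so the static position error constant is infinite and e_ss = 1/(1+∞) = 0.

0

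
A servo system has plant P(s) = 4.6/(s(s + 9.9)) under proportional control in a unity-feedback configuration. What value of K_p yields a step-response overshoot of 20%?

From %OS = 100·exp(−πζ/√(1−ζ²)) = 20%, ζ = −ln(0.2)/√(π²+ln²(0.2)) = 0.4559.
Characteristic equation s² + 9.9s + 4.6K_p = 0 gives ζ = 9.9/(2√(4.6K_p)).
Setting ζ = 0.4559: √(4.6K_p) = 9.9/(2·0.4559) = 10.86, so K_p = 117.9/4.6 = 25.6.

K_p = 25.6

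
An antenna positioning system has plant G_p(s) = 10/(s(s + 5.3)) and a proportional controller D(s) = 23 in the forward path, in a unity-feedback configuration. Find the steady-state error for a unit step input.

0

The open loop D(s)G_p(s) has a pole at the origin (type 1), so the static position error constant is infinite and e_ss = 1/(1+∞) = 0.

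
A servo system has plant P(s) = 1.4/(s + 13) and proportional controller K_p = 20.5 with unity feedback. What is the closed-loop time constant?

τ = 0.024 s

Closed-loop transfer function: T(s) = K_p·P(s)/(1 + K_p·P(s)) = 28.7/(s + 13 + 28.7) = 28.7/(s + 41.7).
Time constant τ = 1/41.7 = 0.024 s.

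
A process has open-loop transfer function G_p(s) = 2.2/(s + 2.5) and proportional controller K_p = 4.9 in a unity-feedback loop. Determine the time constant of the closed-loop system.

τ = 0.0753 s

Closed-loop transfer function: T(s) = K_p·G_p(s)/(1 + K_p·G_p(s)) = 10.78/(s + 2.5 + 10.78) = 10.78/(s + 13.28).
Time constant τ = 1/13.28 = 0.0753 s.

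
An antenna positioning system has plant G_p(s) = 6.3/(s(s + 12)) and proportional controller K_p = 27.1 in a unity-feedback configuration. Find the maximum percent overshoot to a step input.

19.7%

From 1 + K_pG_p(s) = 0: s² + 12s + 170.7 = 0 ⇒ ω_n = 13.07, ζ = 0.4592.
%OS = 100·exp(−πζ/√(1−ζ²)) = 100·exp(−π·0.4592/√0.7891) = 19.7%.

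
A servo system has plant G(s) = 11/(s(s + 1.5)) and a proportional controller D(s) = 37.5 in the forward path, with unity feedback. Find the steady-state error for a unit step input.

0

The open loop D(s)G(s) has a pole at the origin (type 1), so the static position error constant is infinite and e_ss = 1/(1+∞) = 0.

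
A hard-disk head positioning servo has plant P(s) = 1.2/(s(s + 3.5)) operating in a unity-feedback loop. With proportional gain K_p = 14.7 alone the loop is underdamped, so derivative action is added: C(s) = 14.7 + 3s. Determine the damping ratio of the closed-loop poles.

ζ = 0.845

Forward path: (14.7 + 3s)·1.2/(s(s+3.5)). The closed-loop characteristic equation is s² + (3.5 + 1.2·3)s + 1.2·14.7 = 0.
That is s² + 7.1s + 17.64 = 0, so ω_n = 4.2 rad/s and ζ = 7.1/(2·4.2) = 0.8452.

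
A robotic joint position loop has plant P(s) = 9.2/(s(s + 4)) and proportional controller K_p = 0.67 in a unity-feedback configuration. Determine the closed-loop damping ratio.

ζ = 0.806

1 + K_p·P(s) = 0 gives s² + 4s + 6.164 = 0.
Matching s² + 2ζω_n s + ω_n²: ω_n = √6.164 = 2.483 rad/s and 2ζω_n = 4, so ζ = 4/(2·2.483) = 0.806.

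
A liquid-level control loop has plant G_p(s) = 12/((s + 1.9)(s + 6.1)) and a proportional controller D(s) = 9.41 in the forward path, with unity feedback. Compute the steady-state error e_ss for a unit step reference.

0.0931

The loop is type 0. Static position error constant K_pos = D(0)·G_p(0) = 9.41·1.035 = 9.743.
Steady-state error to a unit step: e_ss = 1/(1+K_pos) = 1/10.74 = 0.0931.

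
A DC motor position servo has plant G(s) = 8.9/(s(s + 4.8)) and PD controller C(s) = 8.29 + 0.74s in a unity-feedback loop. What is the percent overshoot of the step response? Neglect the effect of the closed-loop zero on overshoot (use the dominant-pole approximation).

Forward path: (8.29 + 0.74s)·8.9/(s(s+4.8)). The closed-loop characteristic equation is s² + (4.8 + 8.9·0.74)s + 8.9·8.29 = 0.
That is s² + 11.39s + 73.78 = 0, so ω_n = 8.59 rad/s and ζ = 11.39/(2·8.59) = 0.6628.
%OS = 100·exp(−πζ/√(1−ζ²)) = 6.2%.

6.2%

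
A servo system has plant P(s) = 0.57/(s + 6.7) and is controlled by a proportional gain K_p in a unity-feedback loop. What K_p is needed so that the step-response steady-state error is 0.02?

Steady-state error for a unit step on this type-0 loop is 1/(1 + K_p·P(0)).
P(0) = 0.08507. Require 1/(1 + K_p·0.08507) = 0.02, so 1 + 0.08507·K_p = 50.
K_p = (50 − 1)/0.08507 = 576.

K_p = 576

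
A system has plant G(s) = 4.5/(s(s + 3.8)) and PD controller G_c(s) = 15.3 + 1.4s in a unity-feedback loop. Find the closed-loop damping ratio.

Forward path: (15.3 + 1.4s)·4.5/(s(s+3.8)). The closed-loop characteristic equation is s² + (3.8 + 4.5·1.4)s + 4.5·15.3 = 0.
That is s² + 10.1s + 68.85 = 0, so ω_n = 8.298 rad/s and ζ = 10.1/(2·8.298) = 0.6086.

ζ = 0.609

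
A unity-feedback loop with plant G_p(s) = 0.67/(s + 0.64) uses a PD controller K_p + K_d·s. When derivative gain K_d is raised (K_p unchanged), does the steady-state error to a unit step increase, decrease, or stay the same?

At s = 0 the derivative term contributes nothing: C(0) = K_p regardless of K_d, so K_pos = K_p·G_p(0) and e_ss are unchanged.

unchanged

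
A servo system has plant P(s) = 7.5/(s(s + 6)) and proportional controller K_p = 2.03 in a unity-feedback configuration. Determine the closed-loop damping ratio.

The closed-loop denominator is s(s+6) + 2.03·7.5 = s² + 6s + 15.22.
Matching s² + 2ζω_n s + ω_n²: ω_n = √15.22 = 3.902 rad/s and 2ζω_n = 6, so ζ = 6/(2·3.902) = 0.769.

ζ = 0.769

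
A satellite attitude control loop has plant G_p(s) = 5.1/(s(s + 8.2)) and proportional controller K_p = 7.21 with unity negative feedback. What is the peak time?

From 1 + K_pG_p(s) = 0: s² + 8.2s + 36.77 = 0 ⇒ ω_n = 6.064, ζ = 0.6761.
Damped frequency ω_d = ω_n√(1−ζ²) = 4.468 rad/s, so peak time T_p = π/ω_d = 0.703 s.

T_p = 0.703 s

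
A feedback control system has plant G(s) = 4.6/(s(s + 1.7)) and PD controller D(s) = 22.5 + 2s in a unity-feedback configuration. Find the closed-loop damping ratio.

ζ = 0.536

Forward path: (22.5 + 2s)·4.6/(s(s+1.7)). The closed-loop characteristic equation is s² + (1.7 + 4.6·2)s + 4.6·22.5 = 0.
That is s² + 10.9s + 103.5 = 0, so ω_n = 10.17 rad/s and ζ = 10.9/(2·10.17) = 0.5357.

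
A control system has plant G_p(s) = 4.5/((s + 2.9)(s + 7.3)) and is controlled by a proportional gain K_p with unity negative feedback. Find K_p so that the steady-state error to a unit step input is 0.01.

The loop is type 0, so e_ss(step) = 1/(1 + K_pos) with K_pos = K_p·G_p(0).
G_p(0) = 0.2126. Require 1/(1 + K_p·0.2126) = 0.01, so 1 + 0.2126·K_p = 100.
K_p = (100 − 1)/0.2126 = 466.

K_p = 466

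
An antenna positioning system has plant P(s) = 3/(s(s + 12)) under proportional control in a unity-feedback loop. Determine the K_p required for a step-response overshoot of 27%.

K_p = 81.1

From %OS = 100·exp(−πζ/√(1−ζ²)) = 27%, ζ = −ln(0.27)/√(π²+ln²(0.27)) = 0.3847.
Characteristic equation s² + 12s + 3K_p = 0 gives ζ = 12/(2√(3K_p)).
Setting ζ = 0.3847: √(3K_p) = 12/(2·0.3847) = 15.6, so K_p = 243.3/3 = 81.1.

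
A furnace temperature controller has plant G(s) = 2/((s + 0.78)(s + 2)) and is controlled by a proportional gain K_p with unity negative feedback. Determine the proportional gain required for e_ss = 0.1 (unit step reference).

K_p = 7.02

For a type-0 loop with proportional control, e_ss = 1/(1 + K_p·G(0)).
G(0) = 1.282. Require 1/(1 + K_p·1.282) = 0.1, so 1 + 1.282·K_p = 10.
K_p = (10 − 1)/1.282 = 7.02.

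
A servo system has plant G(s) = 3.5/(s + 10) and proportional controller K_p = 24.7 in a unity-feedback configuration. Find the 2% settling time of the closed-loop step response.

Closed-loop transfer function: T(s) = K_p·G(s)/(1 + K_p·G(s)) = 86.45/(s + 10 + 86.45) = 86.45/(s + 96.45).
Time constant τ = 1/96.45 = 0.01037 s, so the 2% settling time is about 4τ = 0.0415 s.

T_s ≈ 0.0415 s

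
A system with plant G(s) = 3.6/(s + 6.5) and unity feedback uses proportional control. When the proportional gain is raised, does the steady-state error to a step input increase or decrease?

decrease

e_ss = 1/(1 + K_p·G(0)); a larger K_p raises the denominator, so e_ss decreases.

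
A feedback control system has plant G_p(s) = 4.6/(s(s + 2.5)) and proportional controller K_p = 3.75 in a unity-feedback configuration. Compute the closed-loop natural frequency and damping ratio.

ω_n = 4.15 rad/s, ζ = 0.301

1 + K_p·G_p(s) = 0 gives s² + 2.5s + 17.25 = 0.
Matching s² + 2ζω_n s + ω_n²: ω_n = √17.25 = 4.153 rad/s and 2ζω_n = 2.5, so ζ = 2.5/(2·4.153) = 0.301.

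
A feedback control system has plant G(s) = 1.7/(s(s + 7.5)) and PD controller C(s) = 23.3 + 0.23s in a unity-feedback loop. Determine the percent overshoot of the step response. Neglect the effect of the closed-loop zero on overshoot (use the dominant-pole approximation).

7.98%

Forward path: (23.3 + 0.23s)·1.7/(s(s+7.5)). The closed-loop characteristic equation is s² + (7.5 + 1.7·0.23)s + 1.7·23.3 = 0.
That is s² + 7.891s + 39.61 = 0, so ω_n = 6.294 rad/s and ζ = 7.891/(2·6.294) = 0.6269.
%OS = 100·exp(−πζ/√(1−ζ²)) = 7.98%.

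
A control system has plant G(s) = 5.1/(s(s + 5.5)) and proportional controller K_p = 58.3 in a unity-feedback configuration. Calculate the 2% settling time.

The closed-loop denominator s² + 5.5s + 297.3 gives ω_n = √297.3 = 17.24 and ζ = 5.5/(2ω_n) = 0.1595.
2% settling time T_s ≈ 4/(ζω_n) = 4/2.75 = 1.45 s.

T_s ≈ 1.45 s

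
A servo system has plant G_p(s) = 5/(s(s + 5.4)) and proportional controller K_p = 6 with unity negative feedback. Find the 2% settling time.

The closed-loop denominator s² + 5.4s + 30 gives ω_n = √30 = 5.477 and ζ = 5.4/(2ω_n) = 0.493.
2% settling time T_s ≈ 4/(ζω_n) = 4/2.7 = 1.48 s.

T_s ≈ 1.48 s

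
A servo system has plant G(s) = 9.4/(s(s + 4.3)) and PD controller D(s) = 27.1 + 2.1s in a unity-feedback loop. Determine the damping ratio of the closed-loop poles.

ζ = 0.753

Forward path: (27.1 + 2.1s)·9.4/(s(s+4.3)). The closed-loop characteristic equation is s² + (4.3 + 9.4·2.1)s + 9.4·27.1 = 0.
That is s² + 24.04s + 254.7 = 0, so ω_n = 15.96 rad/s and ζ = 24.04/(2·15.96) = 0.7531.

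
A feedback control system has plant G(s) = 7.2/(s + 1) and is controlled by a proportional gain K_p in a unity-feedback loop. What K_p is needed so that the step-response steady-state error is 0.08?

Steady-state error for a unit step on this type-0 loop is 1/(1 + K_p·G(0)).
G(0) = 7.2. Require 1/(1 + K_p·7.2) = 0.08, so 1 + 7.2·K_p = 12.5.
K_p = (12.5 − 1)/7.2 = 1.6.

K_p = 1.6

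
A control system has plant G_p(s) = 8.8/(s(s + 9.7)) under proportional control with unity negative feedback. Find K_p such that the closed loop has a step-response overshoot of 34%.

K_p = 25.3

From %OS = 100·exp(−πζ/√(1−ζ²)) = 34%, ζ = −ln(0.34)/√(π²+ln²(0.34)) = 0.3248.
Characteristic equation s² + 9.7s + 8.8K_p = 0 gives ζ = 9.7/(2√(8.8K_p)).
Setting ζ = 0.3248: √(8.8K_p) = 9.7/(2·0.3248) = 14.93, so K_p = 223/8.8 = 25.3.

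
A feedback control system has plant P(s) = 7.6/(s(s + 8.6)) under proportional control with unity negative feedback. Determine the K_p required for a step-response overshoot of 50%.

From %OS = 100·exp(−πζ/√(1−ζ²)) = 50%, ζ = −ln(0.5)/√(π²+ln²(0.5)) = 0.2155.
Characteristic equation s² + 8.6s + 7.6K_p = 0 gives ζ = 8.6/(2√(7.6K_p)).
Setting ζ = 0.2155: √(7.6K_p) = 8.6/(2·0.2155) = 19.96, so K_p = 398.3/7.6 = 52.4.

K_p = 52.4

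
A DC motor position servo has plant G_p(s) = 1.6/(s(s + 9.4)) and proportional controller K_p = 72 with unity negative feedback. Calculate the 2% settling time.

T_s ≈ 0.851 s

Closed-loop characteristic equation: s² + 9.4s + 115.2 = 0, so ω_n = 10.73 rad/s and ζ = 9.4/(2·10.73) = 0.4379.
2% settling time T_s ≈ 4/(ζω_n) = 4/4.7 = 0.851 s.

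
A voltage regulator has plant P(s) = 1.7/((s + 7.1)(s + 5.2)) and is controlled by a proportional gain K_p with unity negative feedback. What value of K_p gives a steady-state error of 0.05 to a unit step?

K_p = 413

For a type-0 loop with proportional control, e_ss = 1/(1 + K_p·P(0)).
P(0) = 0.04605. Require 1/(1 + K_p·0.04605) = 0.05, so 1 + 0.04605·K_p = 20.
K_p = (20 − 1)/0.04605 = 413.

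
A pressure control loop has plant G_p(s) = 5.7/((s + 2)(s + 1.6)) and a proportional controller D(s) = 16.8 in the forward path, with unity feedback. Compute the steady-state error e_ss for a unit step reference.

0.0323

The loop is type 0. Static position error constant K_pos = D(0)·G_p(0) = 16.8·1.781 = 29.93.
Steady-state error to a unit step: e_ss = 1/(1+K_pos) = 1/30.93 = 0.0323.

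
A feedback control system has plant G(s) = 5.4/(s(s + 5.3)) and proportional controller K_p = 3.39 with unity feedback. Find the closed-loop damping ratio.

ζ = 0.619

1 + K_p·G(s) = 0 gives s² + 5.3s + 18.31 = 0.
So ω_n² = 18.31 ⇒ ω_n = 4.279 rad/s, and ζ = 5.3/(2ω_n) = 0.619.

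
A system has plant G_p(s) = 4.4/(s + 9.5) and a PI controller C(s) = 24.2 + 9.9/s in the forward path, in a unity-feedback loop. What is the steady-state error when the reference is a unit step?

The open loop C(s)G_p(s) has a pole at the origin (type 1), so the static position error constant is infinite and e_ss = 1/(1+∞) = 0.

0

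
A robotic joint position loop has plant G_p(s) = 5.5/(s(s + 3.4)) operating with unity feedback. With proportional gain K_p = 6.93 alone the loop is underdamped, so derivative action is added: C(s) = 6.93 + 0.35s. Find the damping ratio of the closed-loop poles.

ζ = 0.431

Forward path: (6.93 + 0.35s)·5.5/(s(s+3.4)). The closed-loop characteristic equation is s² + (3.4 + 5.5·0.35)s + 5.5·6.93 = 0.
That is s² + 5.325s + 38.11 = 0, so ω_n = 6.174 rad/s and ζ = 5.325/(2·6.174) = 0.4313.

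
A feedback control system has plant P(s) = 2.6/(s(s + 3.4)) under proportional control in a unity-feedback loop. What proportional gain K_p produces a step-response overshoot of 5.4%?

From %OS = 100·exp(−πζ/√(1−ζ²)) = 5.4%, ζ = −ln(0.054)/√(π²+ln²(0.054)) = 0.6806.
Characteristic equation s² + 3.4s + 2.6K_p = 0 gives ζ = 3.4/(2√(2.6K_p)).
Setting ζ = 0.6806: √(2.6K_p) = 3.4/(2·0.6806) = 2.498, so K_p = 6.238/2.6 = 2.4.

K_p = 2.4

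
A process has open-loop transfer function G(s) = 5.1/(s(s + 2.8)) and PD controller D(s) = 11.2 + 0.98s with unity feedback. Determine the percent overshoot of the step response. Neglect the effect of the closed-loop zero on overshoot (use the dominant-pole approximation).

15.1%

Forward path: (11.2 + 0.98s)·5.1/(s(s+2.8)). The closed-loop characteristic equation is s² + (2.8 + 5.1·0.98)s + 5.1·11.2 = 0.
That is s² + 7.798s + 57.12 = 0, so ω_n = 7.558 rad/s and ζ = 7.798/(2·7.558) = 0.5159.
%OS = 100·exp(−πζ/√(1−ζ²)) = 15.1%.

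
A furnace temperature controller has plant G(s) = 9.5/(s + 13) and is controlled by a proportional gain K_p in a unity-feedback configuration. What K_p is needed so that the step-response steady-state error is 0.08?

K_p = 15.7

The loop is type 0, so e_ss(step) = 1/(1 + K_pos) with K_pos = K_p·G(0).
G(0) = 0.7308. Require 1/(1 + K_p·0.7308) = 0.08, so 1 + 0.7308·K_p = 12.5.
K_p = (12.5 − 1)/0.7308 = 15.7.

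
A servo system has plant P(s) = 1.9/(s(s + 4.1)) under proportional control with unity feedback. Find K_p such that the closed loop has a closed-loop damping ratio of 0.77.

K_p = 3.73

Closed-loop characteristic equation: s² + 4.1s + K_p·1.9 = 0.
So ω_n = √(1.9K_p) and 2ζω_n = 4.1, giving ζ = 4.1/(2√(1.9K_p)).
Setting ζ = 0.77: √(1.9K_p) = 4.1/(2·0.77) = 2.662, so K_p = 7.088/1.9 = 3.73.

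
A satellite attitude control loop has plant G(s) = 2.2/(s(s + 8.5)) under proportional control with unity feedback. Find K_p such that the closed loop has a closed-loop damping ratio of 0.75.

Closed-loop characteristic equation: s² + 8.5s + K_p·2.2 = 0.
So ω_n = √(2.2K_p) and 2ζω_n = 8.5, giving ζ = 8.5/(2√(2.2K_p)).
Setting ζ = 0.75: √(2.2K_p) = 8.5/(2·0.75) = 5.667, so K_p = 32.11/2.2 = 14.6.

K_p = 14.6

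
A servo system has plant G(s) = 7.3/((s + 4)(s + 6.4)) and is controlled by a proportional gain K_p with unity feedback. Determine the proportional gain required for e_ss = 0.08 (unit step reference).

For a type-0 loop with proportional control, e_ss = 1/(1 + K_p·G(0)).
G(0) = 0.2852. Require 1/(1 + K_p·0.2852) = 0.08, so 1 + 0.2852·K_p = 12.5.
K_p = (12.5 − 1)/0.2852 = 40.3.

K_p = 40.3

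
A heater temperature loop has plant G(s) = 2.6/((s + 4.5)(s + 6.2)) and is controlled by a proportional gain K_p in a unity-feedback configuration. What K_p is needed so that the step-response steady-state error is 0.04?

The loop is type 0, so e_ss(step) = 1/(1 + K_pos) with K_pos = K_p·G(0).
G(0) = 0.09319. Require 1/(1 + K_p·0.09319) = 0.04, so 1 + 0.09319·K_p = 25.
K_p = (25 − 1)/0.09319 = 258.

K_p = 258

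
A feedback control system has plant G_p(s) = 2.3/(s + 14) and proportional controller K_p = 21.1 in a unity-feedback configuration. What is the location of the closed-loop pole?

Closed-loop transfer function: T(s) = K_p·G_p(s)/(1 + K_p·G_p(s)) = 48.53/(s + 14 + 48.53) = 48.53/(s + 62.53).
The closed-loop pole is at s = −62.53.

s = -62.53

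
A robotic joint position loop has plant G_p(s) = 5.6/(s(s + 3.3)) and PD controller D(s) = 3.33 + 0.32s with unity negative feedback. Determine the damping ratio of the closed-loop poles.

ζ = 0.59

Forward path: (3.33 + 0.32s)·5.6/(s(s+3.3)). The closed-loop characteristic equation is s² + (3.3 + 5.6·0.32)s + 5.6·3.33 = 0.
That is s² + 5.092s + 18.65 = 0, so ω_n = 4.318 rad/s and ζ = 5.092/(2·4.318) = 0.5896.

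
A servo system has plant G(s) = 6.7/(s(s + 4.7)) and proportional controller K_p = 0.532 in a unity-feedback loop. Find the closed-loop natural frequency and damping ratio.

1 + K_p·G(s) = 0 gives s² + 4.7s + 3.564 = 0.
Matching s² + 2ζω_n s + ω_n²: ω_n = √3.564 = 1.888 rad/s and 2ζω_n = 4.7, so ζ = 4.7/(2·1.888) = 1.24.

ω_n = 1.89 rad/s, ζ = 1.24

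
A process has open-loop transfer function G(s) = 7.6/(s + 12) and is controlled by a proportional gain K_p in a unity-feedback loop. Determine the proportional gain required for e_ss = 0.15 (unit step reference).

K_p = 8.95

The loop is type 0, so e_ss(step) = 1/(1 + K_pos) with K_pos = K_p·G(0).
G(0) = 0.6333. Require 1/(1 + K_p·0.6333) = 0.15, so 1 + 0.6333·K_p = 6.667.
K_p = (6.667 − 1)/0.6333 = 8.95.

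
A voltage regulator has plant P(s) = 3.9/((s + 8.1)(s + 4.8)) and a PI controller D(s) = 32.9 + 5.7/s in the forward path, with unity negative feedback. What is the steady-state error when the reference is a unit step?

0

The open loop D(s)P(s) has a pole at the origin (type 1), so the static position error constant is infinite and e_ss = 1/(1+∞) = 0.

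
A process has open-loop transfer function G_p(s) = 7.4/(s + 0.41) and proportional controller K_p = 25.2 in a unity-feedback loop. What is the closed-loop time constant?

Closed-loop transfer function: T(s) = K_p·G_p(s)/(1 + K_p·G_p(s)) = 186.5/(s + 0.41 + 186.5) = 186.5/(s + 186.9).
Time constant τ = 1/186.9 = 0.00535 s.

τ = 0.00535 s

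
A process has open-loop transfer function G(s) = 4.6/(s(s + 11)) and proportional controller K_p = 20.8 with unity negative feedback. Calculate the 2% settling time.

T_s ≈ 0.727 s

Closed-loop characteristic equation: s² + 11s + 95.68 = 0, so ω_n = 9.782 rad/s and ζ = 11/(2·9.782) = 0.5623.
2% settling time T_s ≈ 4/(ζω_n) = 4/5.5 = 0.727 s.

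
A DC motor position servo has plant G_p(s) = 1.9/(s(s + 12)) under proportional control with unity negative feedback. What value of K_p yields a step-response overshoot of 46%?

From %OS = 100·exp(−πζ/√(1−ζ²)) = 46%, ζ = −ln(0.46)/√(π²+ln²(0.46)) = 0.24.
Characteristic equation s² + 12s + 1.9K_p = 0 gives ζ = 12/(2√(1.9K_p)).
Setting ζ = 0.24: √(1.9K_p) = 12/(2·0.24) = 25, so K_p = 625.2/1.9 = 329.

K_p = 329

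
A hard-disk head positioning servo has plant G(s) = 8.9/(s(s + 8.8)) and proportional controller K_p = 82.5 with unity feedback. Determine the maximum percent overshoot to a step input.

59.6%

The closed-loop denominator s² + 8.8s + 734.2 gives ω_n = √734.2 = 27.1 and ζ = 8.8/(2ω_n) = 0.1624.
%OS = 100·exp(−πζ/√(1−ζ²)) = 100·exp(−π·0.1624/√0.9736) = 59.6%.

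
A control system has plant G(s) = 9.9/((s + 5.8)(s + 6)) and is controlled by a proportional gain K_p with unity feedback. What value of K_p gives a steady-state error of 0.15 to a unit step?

K_p = 19.9

The loop is type 0, so e_ss(step) = 1/(1 + K_pos) with K_pos = K_p·G(0).
G(0) = 0.2845. Require 1/(1 + K_p·0.2845) = 0.15, so 1 + 0.2845·K_p = 6.667.
K_p = (6.667 − 1)/0.2845 = 19.9.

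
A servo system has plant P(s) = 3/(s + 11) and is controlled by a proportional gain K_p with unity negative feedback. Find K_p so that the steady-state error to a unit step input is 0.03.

K_p = 119

Steady-state error for a unit step on this type-0 loop is 1/(1 + K_p·P(0)).
P(0) = 0.2727. Require 1/(1 + K_p·0.2727) = 0.03, so 1 + 0.2727·K_p = 33.33.
K_p = (33.33 − 1)/0.2727 = 119.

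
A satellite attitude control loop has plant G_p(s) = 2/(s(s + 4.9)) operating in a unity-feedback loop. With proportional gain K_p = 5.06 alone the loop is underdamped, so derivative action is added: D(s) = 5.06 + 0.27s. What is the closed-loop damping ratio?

Forward path: (5.06 + 0.27s)·2/(s(s+4.9)). The closed-loop characteristic equation is s² + (4.9 + 2·0.27)s + 2·5.06 = 0.
That is s² + 5.44s + 10.12 = 0, so ω_n = 3.181 rad/s and ζ = 5.44/(2·3.181) = 0.855.

ζ = 0.855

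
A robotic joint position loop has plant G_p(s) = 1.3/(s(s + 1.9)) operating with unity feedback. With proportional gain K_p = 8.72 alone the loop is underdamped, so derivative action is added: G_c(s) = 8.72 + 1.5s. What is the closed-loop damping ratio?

ζ = 0.572

Forward path: (8.72 + 1.5s)·1.3/(s(s+1.9)). The closed-loop characteristic equation is s² + (1.9 + 1.3·1.5)s + 1.3·8.72 = 0.
That is s² + 3.85s + 11.34 = 0, so ω_n = 3.367 rad/s and ζ = 3.85/(2·3.367) = 0.5717.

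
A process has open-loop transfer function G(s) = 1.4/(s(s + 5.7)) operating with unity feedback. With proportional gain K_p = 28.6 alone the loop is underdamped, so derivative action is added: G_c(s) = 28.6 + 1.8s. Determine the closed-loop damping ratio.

Forward path: (28.6 + 1.8s)·1.4/(s(s+5.7)). The closed-loop characteristic equation is s² + (5.7 + 1.4·1.8)s + 1.4·28.6 = 0.
That is s² + 8.22s + 40.04 = 0, so ω_n = 6.328 rad/s and ζ = 8.22/(2·6.328) = 0.6495.

ζ = 0.65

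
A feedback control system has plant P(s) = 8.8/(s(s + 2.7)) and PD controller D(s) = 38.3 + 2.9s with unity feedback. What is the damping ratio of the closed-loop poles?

Forward path: (38.3 + 2.9s)·8.8/(s(s+2.7)). The closed-loop characteristic equation is s² + (2.7 + 8.8·2.9)s + 8.8·38.3 = 0.
That is s² + 28.22s + 337 = 0, so ω_n = 18.36 rad/s and ζ = 28.22/(2·18.36) = 0.7686.

ζ = 0.769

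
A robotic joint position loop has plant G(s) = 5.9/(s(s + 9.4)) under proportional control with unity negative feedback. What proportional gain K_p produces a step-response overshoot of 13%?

K_p = 12.6

From %OS = 100·exp(−πζ/√(1−ζ²)) = 13%, ζ = −ln(0.13)/√(π²+ln²(0.13)) = 0.5446.
Characteristic equation s² + 9.4s + 5.9K_p = 0 gives ζ = 9.4/(2√(5.9K_p)).
Setting ζ = 0.5446: √(5.9K_p) = 9.4/(2·0.5446) = 8.629, so K_p = 74.47/5.9 = 12.6.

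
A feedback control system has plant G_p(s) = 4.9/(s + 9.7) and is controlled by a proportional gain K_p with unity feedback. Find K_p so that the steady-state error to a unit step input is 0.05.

K_p = 37.6

Steady-state error for a unit step on this type-0 loop is 1/(1 + K_p·G_p(0)).
G_p(0) = 0.5052. Require 1/(1 + K_p·0.5052) = 0.05, so 1 + 0.5052·K_p = 20.
K_p = (20 − 1)/0.5052 = 37.6.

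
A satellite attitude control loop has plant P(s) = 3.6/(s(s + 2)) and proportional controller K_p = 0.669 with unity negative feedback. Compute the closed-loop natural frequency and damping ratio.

1 + K_p·P(s) = 0 gives s² + 2s + 2.408 = 0.
So ω_n² = 2.408 ⇒ ω_n = 1.552 rad/s, and ζ = 2/(2ω_n) = 0.644.

ω_n = 1.55 rad/s, ζ = 0.644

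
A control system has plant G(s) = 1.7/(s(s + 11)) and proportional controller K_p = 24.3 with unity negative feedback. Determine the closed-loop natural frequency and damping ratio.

ω_n = 6.43 rad/s, ζ = 0.856

With unity feedback the closed-loop characteristic equation is s² + 11s + 24.3·1.7 = s² + 11s + 41.31 = 0.
Matching s² + 2ζω_n s + ω_n²: ω_n = √41.31 = 6.427 rad/s and 2ζω_n = 11, so ζ = 11/(2·6.427) = 0.856.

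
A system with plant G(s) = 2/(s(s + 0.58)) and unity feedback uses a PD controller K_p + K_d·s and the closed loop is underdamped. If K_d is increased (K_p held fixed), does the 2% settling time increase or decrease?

decrease

Characteristic equation s² + (0.58 + 2K_d)s + 2K_p = 0: raising K_d increases ζω_n = (0.58+2K_d)/2 while the loop stays underdamped, so T_s ≈ 4/(ζω_n) decreases.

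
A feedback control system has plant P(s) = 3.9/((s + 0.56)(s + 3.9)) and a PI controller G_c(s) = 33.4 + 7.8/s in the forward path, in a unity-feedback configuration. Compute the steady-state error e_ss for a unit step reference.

The open loop G_c(s)P(s) has a pole at the origin (type 1), so the static position error constant is infinite and e_ss = 1/(1+∞) = 0.

0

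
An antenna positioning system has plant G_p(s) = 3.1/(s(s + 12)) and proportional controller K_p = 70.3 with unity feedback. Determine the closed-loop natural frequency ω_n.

ω_n = 14.8 rad/s

1 + K_p·G_p(s) = 0 gives s² + 12s + 217.9 = 0.
Matching s² + 2ζω_n s + ω_n²: ω_n = √217.9 = 14.76 rad/s and 2ζω_n = 12, so ζ = 12/(2·14.76) = 0.406.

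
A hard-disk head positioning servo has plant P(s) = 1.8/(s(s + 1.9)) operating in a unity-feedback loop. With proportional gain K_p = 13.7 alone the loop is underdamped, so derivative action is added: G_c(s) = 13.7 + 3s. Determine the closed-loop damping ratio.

ζ = 0.735

Forward path: (13.7 + 3s)·1.8/(s(s+1.9)). The closed-loop characteristic equation is s² + (1.9 + 1.8·3)s + 1.8·13.7 = 0.
That is s² + 7.3s + 24.66 = 0, so ω_n = 4.966 rad/s and ζ = 7.3/(2·4.966) = 0.735.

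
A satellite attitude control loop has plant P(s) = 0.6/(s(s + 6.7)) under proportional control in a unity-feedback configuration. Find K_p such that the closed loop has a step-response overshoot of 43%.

From %OS = 100·exp(−πζ/√(1−ζ²)) = 43%, ζ = −ln(0.43)/√(π²+ln²(0.43)) = 0.2594.
Characteristic equation s² + 6.7s + 0.6K_p = 0 gives ζ = 6.7/(2√(0.6K_p)).
Setting ζ = 0.2594: √(0.6K_p) = 6.7/(2·0.2594) = 12.91, so K_p = 166.7/0.6 = 278.

K_p = 278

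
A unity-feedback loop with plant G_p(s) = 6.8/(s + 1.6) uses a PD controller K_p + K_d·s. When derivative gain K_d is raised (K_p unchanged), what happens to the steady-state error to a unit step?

unchanged

At s = 0 the derivative term contributes nothing: C(0) = K_p regardless of K_d, so K_pos = K_p·G_p(0) and e_ss are unchanged.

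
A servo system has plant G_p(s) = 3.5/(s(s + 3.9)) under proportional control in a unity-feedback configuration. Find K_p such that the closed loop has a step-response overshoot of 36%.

From %OS = 100·exp(−πζ/√(1−ζ²)) = 36%, ζ = −ln(0.36)/√(π²+ln²(0.36)) = 0.3093.
Characteristic equation s² + 3.9s + 3.5K_p = 0 gives ζ = 3.9/(2√(3.5K_p)).
Setting ζ = 0.3093: √(3.5K_p) = 3.9/(2·0.3093) = 6.305, so K_p = 39.76/3.5 = 11.4.

K_p = 11.4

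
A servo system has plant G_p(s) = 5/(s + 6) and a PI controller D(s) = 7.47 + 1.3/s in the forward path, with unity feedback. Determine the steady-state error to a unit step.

0

The open loop D(s)G_p(s) has a pole at the origin (type 1), so the static position error constant is infinite and e_ss = 1/(1+∞) = 0.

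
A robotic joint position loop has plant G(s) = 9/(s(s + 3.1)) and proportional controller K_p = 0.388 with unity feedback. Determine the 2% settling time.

The closed-loop denominator s² + 3.1s + 3.492 gives ω_n = √3.492 = 1.869 and ζ = 3.1/(2ω_n) = 0.8295.
2% settling time T_s ≈ 4/(ζω_n) = 4/1.55 = 2.58 s.

T_s ≈ 2.58 s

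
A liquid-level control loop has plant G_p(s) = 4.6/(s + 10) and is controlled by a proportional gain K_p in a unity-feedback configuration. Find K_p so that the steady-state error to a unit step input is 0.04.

The loop is type 0, so e_ss(step) = 1/(1 + K_pos) with K_pos = K_p·G_p(0).
G_p(0) = 0.46. Require 1/(1 + K_p·0.46) = 0.04, so 1 + 0.46·K_p = 25.
K_p = (25 − 1)/0.46 = 52.2.

K_p = 52.2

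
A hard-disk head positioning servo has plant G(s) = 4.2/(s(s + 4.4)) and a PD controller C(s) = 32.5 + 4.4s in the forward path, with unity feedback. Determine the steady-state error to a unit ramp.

0.0322

The loop has one pole at the origin (type 1). Velocity error constant K_v = lim_{s→0} s·C(s)G(s) = 32.5·4.2/4.4 = 31.02.
Steady-state error to a unit ramp: e_ss = 1/K_v = 0.0322.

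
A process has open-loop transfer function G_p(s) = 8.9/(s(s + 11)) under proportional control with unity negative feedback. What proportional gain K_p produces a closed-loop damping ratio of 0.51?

K_p = 13.1

Closed-loop characteristic equation: s² + 11s + K_p·8.9 = 0.
So ω_n = √(8.9K_p) and 2ζω_n = 11, giving ζ = 11/(2√(8.9K_p)).
Setting ζ = 0.51: √(8.9K_p) = 11/(2·0.51) = 10.78, so K_p = 116.3/8.9 = 13.1.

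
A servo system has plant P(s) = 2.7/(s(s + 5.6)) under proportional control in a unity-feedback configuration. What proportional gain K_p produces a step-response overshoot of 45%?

From %OS = 100·exp(−πζ/√(1−ζ²)) = 45%, ζ = −ln(0.45)/√(π²+ln²(0.45)) = 0.2463.
Characteristic equation s² + 5.6s + 2.7K_p = 0 gives ζ = 5.6/(2√(2.7K_p)).
Setting ζ = 0.2463: √(2.7K_p) = 5.6/(2·0.2463) = 11.37, so K_p = 129.2/2.7 = 47.8.

K_p = 47.8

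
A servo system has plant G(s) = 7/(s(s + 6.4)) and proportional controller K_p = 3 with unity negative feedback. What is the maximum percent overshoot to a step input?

The closed-loop denominator s² + 6.4s + 21 gives ω_n = √21 = 4.583 and ζ = 6.4/(2ω_n) = 0.6983.
%OS = 100·exp(−πζ/√(1−ζ²)) = 100·exp(−π·0.6983/√0.5124) = 4.67%.

4.67%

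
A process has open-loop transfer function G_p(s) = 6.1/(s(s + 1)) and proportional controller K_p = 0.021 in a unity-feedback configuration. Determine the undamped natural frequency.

ω_n = 0.358 rad/s

With unity feedback the closed-loop characteristic equation is s² + 1s + 0.021·6.1 = s² + 1s + 0.1281 = 0.
Matching s² + 2ζω_n s + ω_n²: ω_n = √0.1281 = 0.3579 rad/s and 2ζω_n = 1, so ζ = 1/(2·0.3579) = 1.4.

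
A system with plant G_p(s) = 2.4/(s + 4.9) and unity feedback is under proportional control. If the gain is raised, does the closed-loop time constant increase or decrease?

decrease

The closed-loop bandwidth 4.9+K_p·2.4 grows with K_p, so τ shrinks.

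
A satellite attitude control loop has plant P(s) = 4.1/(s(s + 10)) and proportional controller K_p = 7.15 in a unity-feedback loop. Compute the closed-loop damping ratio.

With unity feedback the closed-loop characteristic equation is s² + 10s + 7.15·4.1 = s² + 10s + 29.31 = 0.
Matching s² + 2ζω_n s + ω_n²: ω_n = √29.31 = 5.414 rad/s and 2ζω_n = 10, so ζ = 10/(2·5.414) = 0.923.

ζ = 0.923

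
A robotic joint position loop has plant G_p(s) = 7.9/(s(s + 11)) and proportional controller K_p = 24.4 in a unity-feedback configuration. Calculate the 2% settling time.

T_s ≈ 0.727 s

The closed-loop denominator s² + 11s + 192.8 gives ω_n = √192.8 = 13.88 and ζ = 11/(2ω_n) = 0.3961.
2% settling time T_s ≈ 4/(ζω_n) = 4/5.5 = 0.727 s.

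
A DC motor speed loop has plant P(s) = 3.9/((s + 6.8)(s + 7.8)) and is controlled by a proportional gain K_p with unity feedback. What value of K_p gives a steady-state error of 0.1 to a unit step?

K_p = 122

The loop is type 0, so e_ss(step) = 1/(1 + K_pos) with K_pos = K_p·P(0).
P(0) = 0.07353. Require 1/(1 + K_p·0.07353) = 0.1, so 1 + 0.07353·K_p = 10.
K_p = (10 − 1)/0.07353 = 122.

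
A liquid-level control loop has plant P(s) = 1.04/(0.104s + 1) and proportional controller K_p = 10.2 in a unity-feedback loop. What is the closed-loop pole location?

Closed loop: T(s) = K_p·P/(1+K_p·P) = 10.61/(0.104s + 1 + 10.61), with pole at s = −(1 + 10.61)/0.104 = −111.6.

s = -111.6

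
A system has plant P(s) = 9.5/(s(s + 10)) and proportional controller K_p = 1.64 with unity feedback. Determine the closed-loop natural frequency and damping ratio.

ω_n = 3.95 rad/s, ζ = 1.27

1 + K_p·P(s) = 0 gives s² + 10s + 15.58 = 0.
So ω_n² = 15.58 ⇒ ω_n = 3.947 rad/s, and ζ = 10/(2ω_n) = 1.27.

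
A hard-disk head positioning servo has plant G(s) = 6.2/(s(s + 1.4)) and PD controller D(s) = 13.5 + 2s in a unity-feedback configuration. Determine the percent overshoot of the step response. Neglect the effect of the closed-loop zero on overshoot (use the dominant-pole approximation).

2.71%

Forward path: (13.5 + 2s)·6.2/(s(s+1.4)). The closed-loop characteristic equation is s² + (1.4 + 6.2·2)s + 6.2·13.5 = 0.
That is s² + 13.8s + 83.7 = 0, so ω_n = 9.149 rad/s and ζ = 13.8/(2·9.149) = 0.7542.
%OS = 100·exp(−πζ/√(1−ζ²)) = 2.71%.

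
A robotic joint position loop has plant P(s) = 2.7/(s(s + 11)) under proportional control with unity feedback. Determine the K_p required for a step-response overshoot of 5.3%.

K_p = 24

From %OS = 100·exp(−πζ/√(1−ζ²)) = 5.3%, ζ = −ln(0.053)/√(π²+ln²(0.053)) = 0.683.
Characteristic equation s² + 11s + 2.7K_p = 0 gives ζ = 11/(2√(2.7K_p)).
Setting ζ = 0.683: √(2.7K_p) = 11/(2·0.683) = 8.053, so K_p = 64.85/2.7 = 24.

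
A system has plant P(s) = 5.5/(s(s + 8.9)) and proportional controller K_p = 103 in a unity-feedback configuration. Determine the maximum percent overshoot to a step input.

55%

The closed-loop denominator s² + 8.9s + 566.5 gives ω_n = √566.5 = 23.8 and ζ = 8.9/(2ω_n) = 0.187.
%OS = 100·exp(−πζ/√(1−ζ²)) = 100·exp(−π·0.187/√0.965) = 55%.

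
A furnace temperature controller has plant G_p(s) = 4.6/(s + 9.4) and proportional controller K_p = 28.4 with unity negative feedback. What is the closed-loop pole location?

s = -140

Closed-loop transfer function: T(s) = K_p·G_p(s)/(1 + K_p·G_p(s)) = 130.6/(s + 9.4 + 130.6) = 130.6/(s + 140).
The closed-loop pole is at s = −140.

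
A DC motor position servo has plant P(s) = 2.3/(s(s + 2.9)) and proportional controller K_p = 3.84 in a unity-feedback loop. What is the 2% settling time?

T_s ≈ 2.76 s

Closed-loop characteristic equation: s² + 2.9s + 8.832 = 0, so ω_n = 2.972 rad/s and ζ = 2.9/(2·2.972) = 0.4879.
2% settling time T_s ≈ 4/(ζω_n) = 4/1.45 = 2.76 s.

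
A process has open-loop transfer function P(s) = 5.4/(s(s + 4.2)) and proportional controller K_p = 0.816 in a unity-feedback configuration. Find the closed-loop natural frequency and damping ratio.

With unity feedback the closed-loop characteristic equation is s² + 4.2s + 0.816·5.4 = s² + 4.2s + 4.406 = 0.
So ω_n² = 4.406 ⇒ ω_n = 2.099 rad/s, and ζ = 4.2/(2ω_n) = 1.

ω_n = 2.1 rad/s, ζ = 1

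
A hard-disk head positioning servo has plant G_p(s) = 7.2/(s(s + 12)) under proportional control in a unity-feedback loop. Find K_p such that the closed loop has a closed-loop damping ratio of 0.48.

Closed-loop characteristic equation: s² + 12s + K_p·7.2 = 0.
So ω_n = √(7.2K_p) and 2ζω_n = 12, giving ζ = 12/(2√(7.2K_p)).
Setting ζ = 0.48: √(7.2K_p) = 12/(2·0.48) = 12.5, so K_p = 156.2/7.2 = 21.7.

K_p = 21.7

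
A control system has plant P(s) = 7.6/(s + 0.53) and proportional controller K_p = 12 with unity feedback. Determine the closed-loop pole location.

s = -91.73

Closed-loop transfer function: T(s) = K_p·P(s)/(1 + K_p·P(s)) = 91.2/(s + 0.53 + 91.2) = 91.2/(s + 91.73).
The closed-loop pole is at s = −91.73.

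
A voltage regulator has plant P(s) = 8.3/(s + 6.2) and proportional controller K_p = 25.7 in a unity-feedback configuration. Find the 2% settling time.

T_s ≈ 0.0182 s

Closed-loop transfer function: T(s) = K_p·P(s)/(1 + K_p·P(s)) = 213.3/(s + 6.2 + 213.3) = 213.3/(s + 219.5).
Time constant τ = 1/219.5 = 0.004556 s, so the 2% settling time is about 4τ = 0.0182 s.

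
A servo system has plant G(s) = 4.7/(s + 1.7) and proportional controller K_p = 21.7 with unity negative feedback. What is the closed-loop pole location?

s = -103.7

Closed-loop transfer function: T(s) = K_p·G(s)/(1 + K_p·G(s)) = 102/(s + 1.7 + 102) = 102/(s + 103.7).
The closed-loop pole is at s = −103.7.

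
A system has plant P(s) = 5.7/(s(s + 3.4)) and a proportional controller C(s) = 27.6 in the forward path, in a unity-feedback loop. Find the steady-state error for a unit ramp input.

0.0216

The loop has one pole at the origin (type 1). Velocity error constant K_v = lim_{s→0} s·C(s)P(s) = 27.6·5.7/3.4 = 46.27.
Steady-state error to a unit ramp: e_ss = 1/K_v = 0.0216.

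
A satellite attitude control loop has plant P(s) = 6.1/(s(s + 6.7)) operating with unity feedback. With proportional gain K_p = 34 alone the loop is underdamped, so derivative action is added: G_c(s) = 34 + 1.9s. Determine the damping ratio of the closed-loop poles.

Forward path: (34 + 1.9s)·6.1/(s(s+6.7)). The closed-loop characteristic equation is s² + (6.7 + 6.1·1.9)s + 6.1·34 = 0.
That is s² + 18.29s + 207.4 = 0, so ω_n = 14.4 rad/s and ζ = 18.29/(2·14.4) = 0.635.

ζ = 0.635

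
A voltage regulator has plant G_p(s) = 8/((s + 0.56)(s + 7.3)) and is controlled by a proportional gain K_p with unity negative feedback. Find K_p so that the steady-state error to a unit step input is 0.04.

The loop is type 0, so e_ss(step) = 1/(1 + K_pos) with K_pos = K_p·G_p(0).
G_p(0) = 1.957. Require 1/(1 + K_p·1.957) = 0.04, so 1 + 1.957·K_p = 25.
K_p = (25 − 1)/1.957 = 12.3.

K_p = 12.3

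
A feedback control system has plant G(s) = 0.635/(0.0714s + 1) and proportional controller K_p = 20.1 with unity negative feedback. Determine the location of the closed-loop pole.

s = -192.8

Closed loop: T(s) = K_p·G/(1+K_p·G) = 12.76/(0.0714s + 1 + 12.76), with pole at s = −(1 + 12.76)/0.0714 = −192.8.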